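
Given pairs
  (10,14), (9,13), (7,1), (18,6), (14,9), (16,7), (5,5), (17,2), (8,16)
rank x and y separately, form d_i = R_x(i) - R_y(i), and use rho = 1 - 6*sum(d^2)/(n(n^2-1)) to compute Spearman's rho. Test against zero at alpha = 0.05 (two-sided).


Step 1: Rank x and y separately (midranks; no ties here).
rank(x): 10->5, 9->4, 7->2, 18->9, 14->6, 16->7, 5->1, 17->8, 8->3
rank(y): 14->8, 13->7, 1->1, 6->4, 9->6, 7->5, 5->3, 2->2, 16->9
Step 2: d_i = R_x(i) - R_y(i); compute d_i^2.
  (5-8)^2=9, (4-7)^2=9, (2-1)^2=1, (9-4)^2=25, (6-6)^2=0, (7-5)^2=4, (1-3)^2=4, (8-2)^2=36, (3-9)^2=36
sum(d^2) = 124.
Step 3: rho = 1 - 6*124 / (9*(9^2 - 1)) = 1 - 744/720 = -0.033333.
Step 4: Under H0, t = rho * sqrt((n-2)/(1-rho^2)) = -0.0882 ~ t(7).
Step 5: Two-sided p-value from the t-distribution with 7 df = 0.932157.
Step 6: alpha = 0.05. fail to reject H0.

rho = -0.0333, p = 0.932157, fail to reject H0 at alpha = 0.05.


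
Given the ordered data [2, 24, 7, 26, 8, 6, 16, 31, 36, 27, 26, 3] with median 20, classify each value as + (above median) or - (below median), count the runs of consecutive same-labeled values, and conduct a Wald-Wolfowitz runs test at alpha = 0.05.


Step 1: Compute median = 20; label A = above, B = below.
Labels in order: BABABBBAAAAB  (n_A = 6, n_B = 6)
Step 2: Count runs R = 7.
Step 3: Under H0 (random ordering), E[R] = 2*n_A*n_B/(n_A+n_B) + 1 = 2*6*6/12 + 1 = 7.0000.
        Var[R] = 2*n_A*n_B*(2*n_A*n_B - n_A - n_B) / ((n_A+n_B)^2 * (n_A+n_B-1)) = 4320/1584 = 2.7273.
        SD[R] = 1.6514.
Step 4: R = E[R], so z = 0 with no continuity correction.
Step 5: Two-sided p-value via normal approximation = 2*(1 - Phi(|z|)) = 1.000000.
Step 6: alpha = 0.05. fail to reject H0.

R = 7, z = 0.0000, p = 1.000000, fail to reject H0.


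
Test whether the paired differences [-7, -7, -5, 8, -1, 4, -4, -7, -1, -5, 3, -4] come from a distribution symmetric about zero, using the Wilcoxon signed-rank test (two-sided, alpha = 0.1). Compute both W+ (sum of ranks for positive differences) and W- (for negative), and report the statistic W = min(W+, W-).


Step 1: Drop any zero differences (none here) and take |d_i|.
|d| = [7, 7, 5, 8, 1, 4, 4, 7, 1, 5, 3, 4]
Step 2: Midrank |d_i| (ties get averaged ranks).
ranks: |7|->10, |7|->10, |5|->7.5, |8|->12, |1|->1.5, |4|->5, |4|->5, |7|->10, |1|->1.5, |5|->7.5, |3|->3, |4|->5
Step 3: Attach original signs; sum ranks with positive sign and with negative sign.
W+ = 12 + 5 + 3 = 20
W- = 10 + 10 + 7.5 + 1.5 + 5 + 10 + 1.5 + 7.5 + 5 = 58
(Check: W+ + W- = 78 should equal n(n+1)/2 = 78.)
Step 4: Test statistic W = min(W+, W-) = 20.
Step 5: Ties in |d|, so use the tie-corrected normal approximation.
        E[W] = n(n+1)/4 = 12*13/4 = 39.
        Tie groups: |d|=1 (t=2), |d|=4 (t=3), |d|=5 (t=2), |d|=7 (t=3); sum(t^3 - t) = 60.
        Var[W] = n(n+1)(2n+1)/24 - sum(t^3-t)/48 = 3900/24 - 60/48 = 161.25.
        z = (W - E[W]) / sqrt(Var[W]) = (20 - 39) / 12.6984 = -1.4962.
        Two-sided p = 2*Phi(z) = 0.134589.
Step 6: alpha = 0.1. fail to reject H0.

W+ = 20, W- = 58, W = min = 20, p = 0.134589, fail to reject H0.


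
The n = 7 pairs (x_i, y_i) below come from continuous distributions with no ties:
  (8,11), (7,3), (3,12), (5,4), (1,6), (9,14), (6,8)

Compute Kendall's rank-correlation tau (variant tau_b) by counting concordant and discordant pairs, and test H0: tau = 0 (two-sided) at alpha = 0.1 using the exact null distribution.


Step 1: Enumerate the 21 unordered pairs (i,j) with i<j and classify each by sign(x_j-x_i) * sign(y_j-y_i).
  (1,2):dx=-1,dy=-8->C; (1,3):dx=-5,dy=+1->D; (1,4):dx=-3,dy=-7->C; (1,5):dx=-7,dy=-5->C
  (1,6):dx=+1,dy=+3->C; (1,7):dx=-2,dy=-3->C; (2,3):dx=-4,dy=+9->D; (2,4):dx=-2,dy=+1->D
  (2,5):dx=-6,dy=+3->D; (2,6):dx=+2,dy=+11->C; (2,7):dx=-1,dy=+5->D; (3,4):dx=+2,dy=-8->D
  (3,5):dx=-2,dy=-6->C; (3,6):dx=+6,dy=+2->C; (3,7):dx=+3,dy=-4->D; (4,5):dx=-4,dy=+2->D
  (4,6):dx=+4,dy=+10->C; (4,7):dx=+1,dy=+4->C; (5,6):dx=+8,dy=+8->C; (5,7):dx=+5,dy=+2->C
  (6,7):dx=-3,dy=-6->C
Step 2: C = 13, D = 8, total pairs = 21.
Step 3: tau = (C - D)/(n(n-1)/2) = (13 - 8)/21 = 0.238095.
Step 4: Exact two-sided p-value (enumerate n! = 5040 permutations of y under H0): p = 0.561905.
Step 5: alpha = 0.1. fail to reject H0.

tau_b = 0.2381 (C=13, D=8), p = 0.561905, fail to reject H0.


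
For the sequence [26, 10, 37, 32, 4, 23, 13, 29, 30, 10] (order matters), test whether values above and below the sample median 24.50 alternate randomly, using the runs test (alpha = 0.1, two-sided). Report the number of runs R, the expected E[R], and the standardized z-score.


Step 1: Compute median = 24.50; label A = above, B = below.
Labels in order: ABAABBBAAB  (n_A = 5, n_B = 5)
Step 2: Count runs R = 6.
Step 3: Under H0 (random ordering), E[R] = 2*n_A*n_B/(n_A+n_B) + 1 = 2*5*5/10 + 1 = 6.0000.
        Var[R] = 2*n_A*n_B*(2*n_A*n_B - n_A - n_B) / ((n_A+n_B)^2 * (n_A+n_B-1)) = 2000/900 = 2.2222.
        SD[R] = 1.4907.
Step 4: R = E[R], so z = 0 with no continuity correction.
Step 5: Two-sided p-value via normal approximation = 2*(1 - Phi(|z|)) = 1.000000.
Step 6: alpha = 0.1. fail to reject H0.

R = 6, z = 0.0000, p = 1.000000, fail to reject H0.


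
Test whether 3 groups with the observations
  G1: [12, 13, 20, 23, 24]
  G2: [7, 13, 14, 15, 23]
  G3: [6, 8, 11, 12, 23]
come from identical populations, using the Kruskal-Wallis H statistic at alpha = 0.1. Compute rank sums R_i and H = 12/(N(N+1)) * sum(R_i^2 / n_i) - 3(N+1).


Step 1: Combine all N = 15 observations and assign midranks.
sorted (value, group, rank): (6,G3,1), (7,G2,2), (8,G3,3), (11,G3,4), (12,G1,5.5), (12,G3,5.5), (13,G1,7.5), (13,G2,7.5), (14,G2,9), (15,G2,10), (20,G1,11), (23,G1,13), (23,G2,13), (23,G3,13), (24,G1,15)
Step 2: Sum ranks within each group.
R_1 = 52 (n_1 = 5)
R_2 = 41.5 (n_2 = 5)
R_3 = 26.5 (n_3 = 5)
Step 3: H = 12/(N(N+1)) * sum(R_i^2/n_i) - 3(N+1)
     = 12/(15*16) * (52^2/5 + 41.5^2/5 + 26.5^2/5) - 3*16
     = 0.050000 * 1025.7 - 48
     = 3.285000.
Step 4: Ties present; correction factor C = 1 - 36/(15^3 - 15) = 0.989286. Corrected H = 3.285000 / 0.989286 = 3.320578.
Step 5: Under H0, H ~ chi^2(2); p-value = 0.190084.
Step 6: alpha = 0.1. fail to reject H0.

H = 3.3206, df = 2, p = 0.190084, fail to reject H0.


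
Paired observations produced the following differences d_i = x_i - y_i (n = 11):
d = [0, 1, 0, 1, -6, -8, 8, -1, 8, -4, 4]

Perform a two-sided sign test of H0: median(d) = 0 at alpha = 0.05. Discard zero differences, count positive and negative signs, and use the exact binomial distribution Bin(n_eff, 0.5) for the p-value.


Step 1: Discard zero differences. Original n = 11; n_eff = number of nonzero differences = 9.
Nonzero differences (with sign): +1, +1, -6, -8, +8, -1, +8, -4, +4
Step 2: Count signs: positive = 5, negative = 4.
Step 3: Under H0: P(positive) = 0.5, so the number of positives S ~ Bin(9, 0.5).
Step 4: Two-sided exact p-value = sum of Bin(9,0.5) probabilities at or below the observed probability = 1.000000.
Step 5: alpha = 0.05. fail to reject H0.

n_eff = 9, pos = 5, neg = 4, p = 1.000000, fail to reject H0.


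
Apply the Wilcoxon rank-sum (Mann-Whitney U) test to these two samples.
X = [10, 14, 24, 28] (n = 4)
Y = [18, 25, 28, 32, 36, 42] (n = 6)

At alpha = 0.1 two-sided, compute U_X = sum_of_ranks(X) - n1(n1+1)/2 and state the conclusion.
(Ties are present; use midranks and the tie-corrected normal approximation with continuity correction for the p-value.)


Step 1: Combine and sort all 10 observations; assign midranks.
sorted (value, group): (10,X), (14,X), (18,Y), (24,X), (25,Y), (28,X), (28,Y), (32,Y), (36,Y), (42,Y)
ranks: 10->1, 14->2, 18->3, 24->4, 25->5, 28->6.5, 28->6.5, 32->8, 36->9, 42->10
Step 2: Rank sum for X: R1 = 1 + 2 + 4 + 6.5 = 13.5.
Step 3: U_X = R1 - n1(n1+1)/2 = 13.5 - 4*5/2 = 13.5 - 10 = 3.5.
       U_Y = n1*n2 - U_X = 24 - 3.5 = 20.5.
Step 4: Ties are present, so use the tie-corrected normal approximation (with continuity correction) for the p-value.
Step 5: p-value = 0.087118; compare to alpha = 0.1. reject H0.

U_X = 3.5, p = 0.087118, reject H0 at alpha = 0.1.


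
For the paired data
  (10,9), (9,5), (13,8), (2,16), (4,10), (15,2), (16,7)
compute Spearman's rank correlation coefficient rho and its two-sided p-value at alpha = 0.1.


Step 1: Rank x and y separately (midranks; no ties here).
rank(x): 10->4, 9->3, 13->5, 2->1, 4->2, 15->6, 16->7
rank(y): 9->5, 5->2, 8->4, 16->7, 10->6, 2->1, 7->3
Step 2: d_i = R_x(i) - R_y(i); compute d_i^2.
  (4-5)^2=1, (3-2)^2=1, (5-4)^2=1, (1-7)^2=36, (2-6)^2=16, (6-1)^2=25, (7-3)^2=16
sum(d^2) = 96.
Step 3: rho = 1 - 6*96 / (7*(7^2 - 1)) = 1 - 576/336 = -0.714286.
Step 4: Under H0, t = rho * sqrt((n-2)/(1-rho^2)) = -2.2822 ~ t(5).
Step 5: Two-sided p-value from the t-distribution with 5 df = 0.071344.
Step 6: alpha = 0.1. reject H0.

rho = -0.7143, p = 0.071344, reject H0 at alpha = 0.1.


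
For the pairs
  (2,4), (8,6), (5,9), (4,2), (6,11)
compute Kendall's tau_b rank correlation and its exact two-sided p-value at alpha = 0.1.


Step 1: Enumerate the 10 unordered pairs (i,j) with i<j and classify each by sign(x_j-x_i) * sign(y_j-y_i).
  (1,2):dx=+6,dy=+2->C; (1,3):dx=+3,dy=+5->C; (1,4):dx=+2,dy=-2->D; (1,5):dx=+4,dy=+7->C
  (2,3):dx=-3,dy=+3->D; (2,4):dx=-4,dy=-4->C; (2,5):dx=-2,dy=+5->D; (3,4):dx=-1,dy=-7->C
  (3,5):dx=+1,dy=+2->C; (4,5):dx=+2,dy=+9->C
Step 2: C = 7, D = 3, total pairs = 10.
Step 3: tau = (C - D)/(n(n-1)/2) = (7 - 3)/10 = 0.400000.
Step 4: Exact two-sided p-value (enumerate n! = 120 permutations of y under H0): p = 0.483333.
Step 5: alpha = 0.1. fail to reject H0.

tau_b = 0.4000 (C=7, D=3), p = 0.483333, fail to reject H0.


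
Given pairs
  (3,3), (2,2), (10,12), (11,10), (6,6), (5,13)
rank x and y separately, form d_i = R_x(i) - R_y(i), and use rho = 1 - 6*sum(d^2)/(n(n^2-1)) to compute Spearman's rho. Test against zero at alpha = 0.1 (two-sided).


Step 1: Rank x and y separately (midranks; no ties here).
rank(x): 3->2, 2->1, 10->5, 11->6, 6->4, 5->3
rank(y): 3->2, 2->1, 12->5, 10->4, 6->3, 13->6
Step 2: d_i = R_x(i) - R_y(i); compute d_i^2.
  (2-2)^2=0, (1-1)^2=0, (5-5)^2=0, (6-4)^2=4, (4-3)^2=1, (3-6)^2=9
sum(d^2) = 14.
Step 3: rho = 1 - 6*14 / (6*(6^2 - 1)) = 1 - 84/210 = 0.600000.
Step 4: Under H0, t = rho * sqrt((n-2)/(1-rho^2)) = 1.5000 ~ t(4).
Step 5: Two-sided p-value from the t-distribution with 4 df = 0.208000.
Step 6: alpha = 0.1. fail to reject H0.

rho = 0.6000, p = 0.208000, fail to reject H0 at alpha = 0.1.


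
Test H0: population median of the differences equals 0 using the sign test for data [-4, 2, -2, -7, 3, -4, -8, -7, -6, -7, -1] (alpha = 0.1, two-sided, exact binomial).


Step 1: Discard zero differences. Original n = 11; n_eff = number of nonzero differences = 11.
Nonzero differences (with sign): -4, +2, -2, -7, +3, -4, -8, -7, -6, -7, -1
Step 2: Count signs: positive = 2, negative = 9.
Step 3: Under H0: P(positive) = 0.5, so the number of positives S ~ Bin(11, 0.5).
Step 4: Two-sided exact p-value = sum of Bin(11,0.5) probabilities at or below the observed probability = 0.065430.
Step 5: alpha = 0.1. reject H0.

n_eff = 11, pos = 2, neg = 9, p = 0.065430, reject H0.


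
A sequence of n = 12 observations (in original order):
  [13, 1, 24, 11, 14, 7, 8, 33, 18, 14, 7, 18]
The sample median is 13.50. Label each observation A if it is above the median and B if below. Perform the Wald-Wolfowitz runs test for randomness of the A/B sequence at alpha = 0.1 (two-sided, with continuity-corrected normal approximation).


Step 1: Compute median = 13.50; label A = above, B = below.
Labels in order: BBABABBAAABA  (n_A = 6, n_B = 6)
Step 2: Count runs R = 8.
Step 3: Under H0 (random ordering), E[R] = 2*n_A*n_B/(n_A+n_B) + 1 = 2*6*6/12 + 1 = 7.0000.
        Var[R] = 2*n_A*n_B*(2*n_A*n_B - n_A - n_B) / ((n_A+n_B)^2 * (n_A+n_B-1)) = 4320/1584 = 2.7273.
        SD[R] = 1.6514.
Step 4: Continuity-corrected z = (R - 0.5 - E[R]) / SD[R] = (8 - 0.5 - 7.0000) / 1.6514 = 0.3028.
Step 5: Two-sided p-value via normal approximation = 2*(1 - Phi(|z|)) = 0.762069.
Step 6: alpha = 0.1. fail to reject H0.

R = 8, z = 0.3028, p = 0.762069, fail to reject H0.


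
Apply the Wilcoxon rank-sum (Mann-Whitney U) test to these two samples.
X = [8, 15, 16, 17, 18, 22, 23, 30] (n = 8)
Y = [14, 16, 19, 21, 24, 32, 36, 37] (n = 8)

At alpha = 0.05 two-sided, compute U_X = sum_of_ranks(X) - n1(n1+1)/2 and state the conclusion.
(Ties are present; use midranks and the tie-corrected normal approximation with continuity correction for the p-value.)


Step 1: Combine and sort all 16 observations; assign midranks.
sorted (value, group): (8,X), (14,Y), (15,X), (16,X), (16,Y), (17,X), (18,X), (19,Y), (21,Y), (22,X), (23,X), (24,Y), (30,X), (32,Y), (36,Y), (37,Y)
ranks: 8->1, 14->2, 15->3, 16->4.5, 16->4.5, 17->6, 18->7, 19->8, 21->9, 22->10, 23->11, 24->12, 30->13, 32->14, 36->15, 37->16
Step 2: Rank sum for X: R1 = 1 + 3 + 4.5 + 6 + 7 + 10 + 11 + 13 = 55.5.
Step 3: U_X = R1 - n1(n1+1)/2 = 55.5 - 8*9/2 = 55.5 - 36 = 19.5.
       U_Y = n1*n2 - U_X = 64 - 19.5 = 44.5.
Step 4: Ties are present, so use the tie-corrected normal approximation (with continuity correction) for the p-value.
Step 5: p-value = 0.207244; compare to alpha = 0.05. fail to reject H0.

U_X = 19.5, p = 0.207244, fail to reject H0 at alpha = 0.05.


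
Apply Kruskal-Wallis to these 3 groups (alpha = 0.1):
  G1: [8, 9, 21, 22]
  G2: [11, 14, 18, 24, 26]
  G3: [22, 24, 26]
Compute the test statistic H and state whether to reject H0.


Step 1: Combine all N = 12 observations and assign midranks.
sorted (value, group, rank): (8,G1,1), (9,G1,2), (11,G2,3), (14,G2,4), (18,G2,5), (21,G1,6), (22,G1,7.5), (22,G3,7.5), (24,G2,9.5), (24,G3,9.5), (26,G2,11.5), (26,G3,11.5)
Step 2: Sum ranks within each group.
R_1 = 16.5 (n_1 = 4)
R_2 = 33 (n_2 = 5)
R_3 = 28.5 (n_3 = 3)
Step 3: H = 12/(N(N+1)) * sum(R_i^2/n_i) - 3(N+1)
     = 12/(12*13) * (16.5^2/4 + 33^2/5 + 28.5^2/3) - 3*13
     = 0.076923 * 556.612 - 39
     = 3.816346.
Step 4: Ties present; correction factor C = 1 - 18/(12^3 - 12) = 0.989510. Corrected H = 3.816346 / 0.989510 = 3.856802.
Step 5: Under H0, H ~ chi^2(2); p-value = 0.145380.
Step 6: alpha = 0.1. fail to reject H0.

H = 3.8568, df = 2, p = 0.145380, fail to reject H0.


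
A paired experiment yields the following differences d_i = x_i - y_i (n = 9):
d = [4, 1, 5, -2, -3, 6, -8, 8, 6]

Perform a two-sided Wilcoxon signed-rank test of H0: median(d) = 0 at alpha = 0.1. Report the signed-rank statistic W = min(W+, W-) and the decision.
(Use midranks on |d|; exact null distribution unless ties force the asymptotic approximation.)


Step 1: Drop any zero differences (none here) and take |d_i|.
|d| = [4, 1, 5, 2, 3, 6, 8, 8, 6]
Step 2: Midrank |d_i| (ties get averaged ranks).
ranks: |4|->4, |1|->1, |5|->5, |2|->2, |3|->3, |6|->6.5, |8|->8.5, |8|->8.5, |6|->6.5
Step 3: Attach original signs; sum ranks with positive sign and with negative sign.
W+ = 4 + 1 + 5 + 6.5 + 8.5 + 6.5 = 31.5
W- = 2 + 3 + 8.5 = 13.5
(Check: W+ + W- = 45 should equal n(n+1)/2 = 45.)
Step 4: Test statistic W = min(W+, W-) = 13.5.
Step 5: Ties in |d|, so use the tie-corrected normal approximation.
        E[W] = n(n+1)/4 = 9*10/4 = 22.5.
        Tie groups: |d|=6 (t=2), |d|=8 (t=2); sum(t^3 - t) = 12.
        Var[W] = n(n+1)(2n+1)/24 - sum(t^3-t)/48 = 1710/24 - 12/48 = 71.
        z = (W - E[W]) / sqrt(Var[W]) = (13.5 - 22.5) / 8.4261 = -1.0681.
        Two-sided p = 2*Phi(z) = 0.285474.
Step 6: alpha = 0.1. fail to reject H0.

W+ = 31.5, W- = 13.5, W = min = 13.5, p = 0.285474, fail to reject H0.


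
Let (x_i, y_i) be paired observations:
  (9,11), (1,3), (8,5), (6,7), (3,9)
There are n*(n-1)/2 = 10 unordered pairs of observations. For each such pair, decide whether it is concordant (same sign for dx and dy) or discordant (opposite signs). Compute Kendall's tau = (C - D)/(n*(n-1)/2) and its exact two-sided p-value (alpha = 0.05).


Step 1: Enumerate the 10 unordered pairs (i,j) with i<j and classify each by sign(x_j-x_i) * sign(y_j-y_i).
  (1,2):dx=-8,dy=-8->C; (1,3):dx=-1,dy=-6->C; (1,4):dx=-3,dy=-4->C; (1,5):dx=-6,dy=-2->C
  (2,3):dx=+7,dy=+2->C; (2,4):dx=+5,dy=+4->C; (2,5):dx=+2,dy=+6->C; (3,4):dx=-2,dy=+2->D
  (3,5):dx=-5,dy=+4->D; (4,5):dx=-3,dy=+2->D
Step 2: C = 7, D = 3, total pairs = 10.
Step 3: tau = (C - D)/(n(n-1)/2) = (7 - 3)/10 = 0.400000.
Step 4: Exact two-sided p-value (enumerate n! = 120 permutations of y under H0): p = 0.483333.
Step 5: alpha = 0.05. fail to reject H0.

tau_b = 0.4000 (C=7, D=3), p = 0.483333, fail to reject H0.


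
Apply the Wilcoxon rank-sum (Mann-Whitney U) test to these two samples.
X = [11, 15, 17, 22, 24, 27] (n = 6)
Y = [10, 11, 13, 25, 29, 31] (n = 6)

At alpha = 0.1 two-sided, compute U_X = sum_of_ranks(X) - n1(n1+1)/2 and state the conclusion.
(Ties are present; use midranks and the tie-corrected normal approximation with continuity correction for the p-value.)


Step 1: Combine and sort all 12 observations; assign midranks.
sorted (value, group): (10,Y), (11,X), (11,Y), (13,Y), (15,X), (17,X), (22,X), (24,X), (25,Y), (27,X), (29,Y), (31,Y)
ranks: 10->1, 11->2.5, 11->2.5, 13->4, 15->5, 17->6, 22->7, 24->8, 25->9, 27->10, 29->11, 31->12
Step 2: Rank sum for X: R1 = 2.5 + 5 + 6 + 7 + 8 + 10 = 38.5.
Step 3: U_X = R1 - n1(n1+1)/2 = 38.5 - 6*7/2 = 38.5 - 21 = 17.5.
       U_Y = n1*n2 - U_X = 36 - 17.5 = 18.5.
Step 4: Ties are present, so use the tie-corrected normal approximation (with continuity correction) for the p-value.
Step 5: p-value = 1.000000; compare to alpha = 0.1. fail to reject H0.

U_X = 17.5, p = 1.000000, fail to reject H0 at alpha = 0.1.


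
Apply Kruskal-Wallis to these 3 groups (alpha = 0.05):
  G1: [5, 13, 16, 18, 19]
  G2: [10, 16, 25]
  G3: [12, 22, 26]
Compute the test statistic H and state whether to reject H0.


Step 1: Combine all N = 11 observations and assign midranks.
sorted (value, group, rank): (5,G1,1), (10,G2,2), (12,G3,3), (13,G1,4), (16,G1,5.5), (16,G2,5.5), (18,G1,7), (19,G1,8), (22,G3,9), (25,G2,10), (26,G3,11)
Step 2: Sum ranks within each group.
R_1 = 25.5 (n_1 = 5)
R_2 = 17.5 (n_2 = 3)
R_3 = 23 (n_3 = 3)
Step 3: H = 12/(N(N+1)) * sum(R_i^2/n_i) - 3(N+1)
     = 12/(11*12) * (25.5^2/5 + 17.5^2/3 + 23^2/3) - 3*12
     = 0.090909 * 408.467 - 36
     = 1.133333.
Step 4: Ties present; correction factor C = 1 - 6/(11^3 - 11) = 0.995455. Corrected H = 1.133333 / 0.995455 = 1.138508.
Step 5: Under H0, H ~ chi^2(2); p-value = 0.565947.
Step 6: alpha = 0.05. fail to reject H0.

H = 1.1385, df = 2, p = 0.565947, fail to reject H0.


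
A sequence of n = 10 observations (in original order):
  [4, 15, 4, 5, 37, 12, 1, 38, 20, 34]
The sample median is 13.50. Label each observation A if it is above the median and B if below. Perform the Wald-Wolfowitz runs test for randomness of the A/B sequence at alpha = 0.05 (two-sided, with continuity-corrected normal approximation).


Step 1: Compute median = 13.50; label A = above, B = below.
Labels in order: BABBABBAAA  (n_A = 5, n_B = 5)
Step 2: Count runs R = 6.
Step 3: Under H0 (random ordering), E[R] = 2*n_A*n_B/(n_A+n_B) + 1 = 2*5*5/10 + 1 = 6.0000.
        Var[R] = 2*n_A*n_B*(2*n_A*n_B - n_A - n_B) / ((n_A+n_B)^2 * (n_A+n_B-1)) = 2000/900 = 2.2222.
        SD[R] = 1.4907.
Step 4: R = E[R], so z = 0 with no continuity correction.
Step 5: Two-sided p-value via normal approximation = 2*(1 - Phi(|z|)) = 1.000000.
Step 6: alpha = 0.05. fail to reject H0.

R = 6, z = 0.0000, p = 1.000000, fail to reject H0.


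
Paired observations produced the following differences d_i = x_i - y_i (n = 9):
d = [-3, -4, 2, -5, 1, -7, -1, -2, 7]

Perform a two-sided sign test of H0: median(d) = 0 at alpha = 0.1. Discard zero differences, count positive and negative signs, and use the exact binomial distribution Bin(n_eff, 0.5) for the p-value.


Step 1: Discard zero differences. Original n = 9; n_eff = number of nonzero differences = 9.
Nonzero differences (with sign): -3, -4, +2, -5, +1, -7, -1, -2, +7
Step 2: Count signs: positive = 3, negative = 6.
Step 3: Under H0: P(positive) = 0.5, so the number of positives S ~ Bin(9, 0.5).
Step 4: Two-sided exact p-value = sum of Bin(9,0.5) probabilities at or below the observed probability = 0.507812.
Step 5: alpha = 0.1. fail to reject H0.

n_eff = 9, pos = 3, neg = 6, p = 0.507812, fail to reject H0.


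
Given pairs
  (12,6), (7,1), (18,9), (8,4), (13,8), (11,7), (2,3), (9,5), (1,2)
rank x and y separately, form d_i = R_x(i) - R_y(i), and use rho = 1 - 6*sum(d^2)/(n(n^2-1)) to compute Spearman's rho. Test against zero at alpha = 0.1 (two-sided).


Step 1: Rank x and y separately (midranks; no ties here).
rank(x): 12->7, 7->3, 18->9, 8->4, 13->8, 11->6, 2->2, 9->5, 1->1
rank(y): 6->6, 1->1, 9->9, 4->4, 8->8, 7->7, 3->3, 5->5, 2->2
Step 2: d_i = R_x(i) - R_y(i); compute d_i^2.
  (7-6)^2=1, (3-1)^2=4, (9-9)^2=0, (4-4)^2=0, (8-8)^2=0, (6-7)^2=1, (2-3)^2=1, (5-5)^2=0, (1-2)^2=1
sum(d^2) = 8.
Step 3: rho = 1 - 6*8 / (9*(9^2 - 1)) = 1 - 48/720 = 0.933333.
Step 4: Under H0, t = rho * sqrt((n-2)/(1-rho^2)) = 6.8783 ~ t(7).
Step 5: Two-sided p-value from the t-distribution with 7 df = 0.000236.
Step 6: alpha = 0.1. reject H0.

rho = 0.9333, p = 0.000236, reject H0 at alpha = 0.1.


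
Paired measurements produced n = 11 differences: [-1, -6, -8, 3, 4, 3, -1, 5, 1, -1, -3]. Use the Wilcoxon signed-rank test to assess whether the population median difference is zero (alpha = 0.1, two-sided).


Step 1: Drop any zero differences (none here) and take |d_i|.
|d| = [1, 6, 8, 3, 4, 3, 1, 5, 1, 1, 3]
Step 2: Midrank |d_i| (ties get averaged ranks).
ranks: |1|->2.5, |6|->10, |8|->11, |3|->6, |4|->8, |3|->6, |1|->2.5, |5|->9, |1|->2.5, |1|->2.5, |3|->6
Step 3: Attach original signs; sum ranks with positive sign and with negative sign.
W+ = 6 + 8 + 6 + 9 + 2.5 = 31.5
W- = 2.5 + 10 + 11 + 2.5 + 2.5 + 6 = 34.5
(Check: W+ + W- = 66 should equal n(n+1)/2 = 66.)
Step 4: Test statistic W = min(W+, W-) = 31.5.
Step 5: Ties in |d|, so use the tie-corrected normal approximation.
        E[W] = n(n+1)/4 = 11*12/4 = 33.
        Tie groups: |d|=1 (t=4), |d|=3 (t=3); sum(t^3 - t) = 84.
        Var[W] = n(n+1)(2n+1)/24 - sum(t^3-t)/48 = 3036/24 - 84/48 = 124.75.
        z = (W - E[W]) / sqrt(Var[W]) = (31.5 - 33) / 11.1692 = -0.1343.
        Two-sided p = 2*Phi(z) = 0.893167.
Step 6: alpha = 0.1. fail to reject H0.

W+ = 31.5, W- = 34.5, W = min = 31.5, p = 0.893167, fail to reject H0.


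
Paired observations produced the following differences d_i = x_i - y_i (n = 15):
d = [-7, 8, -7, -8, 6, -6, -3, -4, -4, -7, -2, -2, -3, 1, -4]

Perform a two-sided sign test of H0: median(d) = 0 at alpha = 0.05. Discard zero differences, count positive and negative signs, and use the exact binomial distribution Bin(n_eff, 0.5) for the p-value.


Step 1: Discard zero differences. Original n = 15; n_eff = number of nonzero differences = 15.
Nonzero differences (with sign): -7, +8, -7, -8, +6, -6, -3, -4, -4, -7, -2, -2, -3, +1, -4
Step 2: Count signs: positive = 3, negative = 12.
Step 3: Under H0: P(positive) = 0.5, so the number of positives S ~ Bin(15, 0.5).
Step 4: Two-sided exact p-value = sum of Bin(15,0.5) probabilities at or below the observed probability = 0.035156.
Step 5: alpha = 0.05. reject H0.

n_eff = 15, pos = 3, neg = 12, p = 0.035156, reject H0.


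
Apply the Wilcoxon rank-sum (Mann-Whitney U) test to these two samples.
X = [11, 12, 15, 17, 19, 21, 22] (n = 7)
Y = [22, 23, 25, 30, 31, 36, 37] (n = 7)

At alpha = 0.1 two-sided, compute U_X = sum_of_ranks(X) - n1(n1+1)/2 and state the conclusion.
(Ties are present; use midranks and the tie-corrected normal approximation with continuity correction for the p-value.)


Step 1: Combine and sort all 14 observations; assign midranks.
sorted (value, group): (11,X), (12,X), (15,X), (17,X), (19,X), (21,X), (22,X), (22,Y), (23,Y), (25,Y), (30,Y), (31,Y), (36,Y), (37,Y)
ranks: 11->1, 12->2, 15->3, 17->4, 19->5, 21->6, 22->7.5, 22->7.5, 23->9, 25->10, 30->11, 31->12, 36->13, 37->14
Step 2: Rank sum for X: R1 = 1 + 2 + 3 + 4 + 5 + 6 + 7.5 = 28.5.
Step 3: U_X = R1 - n1(n1+1)/2 = 28.5 - 7*8/2 = 28.5 - 28 = 0.5.
       U_Y = n1*n2 - U_X = 49 - 0.5 = 48.5.
Step 4: Ties are present, so use the tie-corrected normal approximation (with continuity correction) for the p-value.
Step 5: p-value = 0.002647; compare to alpha = 0.1. reject H0.

U_X = 0.5, p = 0.002647, reject H0 at alpha = 0.1.


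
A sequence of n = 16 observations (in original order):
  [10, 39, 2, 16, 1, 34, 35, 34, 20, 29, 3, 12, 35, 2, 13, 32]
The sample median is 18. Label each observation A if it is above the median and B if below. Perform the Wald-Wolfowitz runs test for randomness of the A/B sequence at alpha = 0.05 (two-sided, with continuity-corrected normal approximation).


Step 1: Compute median = 18; label A = above, B = below.
Labels in order: BABBBAAAAABBABBA  (n_A = 8, n_B = 8)
Step 2: Count runs R = 8.
Step 3: Under H0 (random ordering), E[R] = 2*n_A*n_B/(n_A+n_B) + 1 = 2*8*8/16 + 1 = 9.0000.
        Var[R] = 2*n_A*n_B*(2*n_A*n_B - n_A - n_B) / ((n_A+n_B)^2 * (n_A+n_B-1)) = 14336/3840 = 3.7333.
        SD[R] = 1.9322.
Step 4: Continuity-corrected z = (R + 0.5 - E[R]) / SD[R] = (8 + 0.5 - 9.0000) / 1.9322 = -0.2588.
Step 5: Two-sided p-value via normal approximation = 2*(1 - Phi(|z|)) = 0.795809.
Step 6: alpha = 0.05. fail to reject H0.

R = 8, z = -0.2588, p = 0.795809, fail to reject H0.


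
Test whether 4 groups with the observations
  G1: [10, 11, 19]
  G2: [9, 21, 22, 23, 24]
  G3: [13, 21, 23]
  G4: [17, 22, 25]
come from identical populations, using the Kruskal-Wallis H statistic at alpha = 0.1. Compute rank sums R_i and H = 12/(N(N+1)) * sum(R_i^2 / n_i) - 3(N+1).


Step 1: Combine all N = 14 observations and assign midranks.
sorted (value, group, rank): (9,G2,1), (10,G1,2), (11,G1,3), (13,G3,4), (17,G4,5), (19,G1,6), (21,G2,7.5), (21,G3,7.5), (22,G2,9.5), (22,G4,9.5), (23,G2,11.5), (23,G3,11.5), (24,G2,13), (25,G4,14)
Step 2: Sum ranks within each group.
R_1 = 11 (n_1 = 3)
R_2 = 42.5 (n_2 = 5)
R_3 = 23 (n_3 = 3)
R_4 = 28.5 (n_4 = 3)
Step 3: H = 12/(N(N+1)) * sum(R_i^2/n_i) - 3(N+1)
     = 12/(14*15) * (11^2/3 + 42.5^2/5 + 23^2/3 + 28.5^2/3) - 3*15
     = 0.057143 * 848.667 - 45
     = 3.495238.
Step 4: Ties present; correction factor C = 1 - 18/(14^3 - 14) = 0.993407. Corrected H = 3.495238 / 0.993407 = 3.518437.
Step 5: Under H0, H ~ chi^2(3); p-value = 0.318379.
Step 6: alpha = 0.1. fail to reject H0.

H = 3.5184, df = 3, p = 0.318379, fail to reject H0.


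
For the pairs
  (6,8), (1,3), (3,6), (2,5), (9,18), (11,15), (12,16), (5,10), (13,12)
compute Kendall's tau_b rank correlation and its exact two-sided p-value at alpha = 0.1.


Step 1: Enumerate the 36 unordered pairs (i,j) with i<j and classify each by sign(x_j-x_i) * sign(y_j-y_i).
  (1,2):dx=-5,dy=-5->C; (1,3):dx=-3,dy=-2->C; (1,4):dx=-4,dy=-3->C; (1,5):dx=+3,dy=+10->C
  (1,6):dx=+5,dy=+7->C; (1,7):dx=+6,dy=+8->C; (1,8):dx=-1,dy=+2->D; (1,9):dx=+7,dy=+4->C
  (2,3):dx=+2,dy=+3->C; (2,4):dx=+1,dy=+2->C; (2,5):dx=+8,dy=+15->C; (2,6):dx=+10,dy=+12->C
  (2,7):dx=+11,dy=+13->C; (2,8):dx=+4,dy=+7->C; (2,9):dx=+12,dy=+9->C; (3,4):dx=-1,dy=-1->C
  (3,5):dx=+6,dy=+12->C; (3,6):dx=+8,dy=+9->C; (3,7):dx=+9,dy=+10->C; (3,8):dx=+2,dy=+4->C
  (3,9):dx=+10,dy=+6->C; (4,5):dx=+7,dy=+13->C; (4,6):dx=+9,dy=+10->C; (4,7):dx=+10,dy=+11->C
  (4,8):dx=+3,dy=+5->C; (4,9):dx=+11,dy=+7->C; (5,6):dx=+2,dy=-3->D; (5,7):dx=+3,dy=-2->D
  (5,8):dx=-4,dy=-8->C; (5,9):dx=+4,dy=-6->D; (6,7):dx=+1,dy=+1->C; (6,8):dx=-6,dy=-5->C
  (6,9):dx=+2,dy=-3->D; (7,8):dx=-7,dy=-6->C; (7,9):dx=+1,dy=-4->D; (8,9):dx=+8,dy=+2->C
Step 2: C = 30, D = 6, total pairs = 36.
Step 3: tau = (C - D)/(n(n-1)/2) = (30 - 6)/36 = 0.666667.
Step 4: Exact two-sided p-value (enumerate n! = 362880 permutations of y under H0): p = 0.012665.
Step 5: alpha = 0.1. reject H0.

tau_b = 0.6667 (C=30, D=6), p = 0.012665, reject H0.


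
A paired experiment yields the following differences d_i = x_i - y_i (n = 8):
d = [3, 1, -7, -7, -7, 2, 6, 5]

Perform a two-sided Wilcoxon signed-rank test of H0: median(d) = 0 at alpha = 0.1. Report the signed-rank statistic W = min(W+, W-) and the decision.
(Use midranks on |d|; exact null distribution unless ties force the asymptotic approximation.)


Step 1: Drop any zero differences (none here) and take |d_i|.
|d| = [3, 1, 7, 7, 7, 2, 6, 5]
Step 2: Midrank |d_i| (ties get averaged ranks).
ranks: |3|->3, |1|->1, |7|->7, |7|->7, |7|->7, |2|->2, |6|->5, |5|->4
Step 3: Attach original signs; sum ranks with positive sign and with negative sign.
W+ = 3 + 1 + 2 + 5 + 4 = 15
W- = 7 + 7 + 7 = 21
(Check: W+ + W- = 36 should equal n(n+1)/2 = 36.)
Step 4: Test statistic W = min(W+, W-) = 15.
Step 5: Ties in |d|, so use the tie-corrected normal approximation.
        E[W] = n(n+1)/4 = 8*9/4 = 18.
        Tie groups: |d|=7 (t=3); sum(t^3 - t) = 24.
        Var[W] = n(n+1)(2n+1)/24 - sum(t^3-t)/48 = 1224/24 - 24/48 = 50.5.
        z = (W - E[W]) / sqrt(Var[W]) = (15 - 18) / 7.1063 = -0.4222.
        Two-sided p = 2*Phi(z) = 0.672909.
Step 6: alpha = 0.1. fail to reject H0.

W+ = 15, W- = 21, W = min = 15, p = 0.672909, fail to reject H0.


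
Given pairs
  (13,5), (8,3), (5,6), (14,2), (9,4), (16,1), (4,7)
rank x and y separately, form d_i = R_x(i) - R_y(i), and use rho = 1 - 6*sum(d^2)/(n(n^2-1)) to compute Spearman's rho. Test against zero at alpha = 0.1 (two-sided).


Step 1: Rank x and y separately (midranks; no ties here).
rank(x): 13->5, 8->3, 5->2, 14->6, 9->4, 16->7, 4->1
rank(y): 5->5, 3->3, 6->6, 2->2, 4->4, 1->1, 7->7
Step 2: d_i = R_x(i) - R_y(i); compute d_i^2.
  (5-5)^2=0, (3-3)^2=0, (2-6)^2=16, (6-2)^2=16, (4-4)^2=0, (7-1)^2=36, (1-7)^2=36
sum(d^2) = 104.
Step 3: rho = 1 - 6*104 / (7*(7^2 - 1)) = 1 - 624/336 = -0.857143.
Step 4: Under H0, t = rho * sqrt((n-2)/(1-rho^2)) = -3.7210 ~ t(5).
Step 5: Two-sided p-value from the t-distribution with 5 df = 0.013697.
Step 6: alpha = 0.1. reject H0.

rho = -0.8571, p = 0.013697, reject H0 at alpha = 0.1.


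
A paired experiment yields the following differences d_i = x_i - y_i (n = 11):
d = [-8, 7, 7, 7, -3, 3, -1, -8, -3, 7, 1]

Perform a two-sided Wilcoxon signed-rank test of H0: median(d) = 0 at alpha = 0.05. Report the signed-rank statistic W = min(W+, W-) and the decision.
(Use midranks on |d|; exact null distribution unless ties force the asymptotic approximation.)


Step 1: Drop any zero differences (none here) and take |d_i|.
|d| = [8, 7, 7, 7, 3, 3, 1, 8, 3, 7, 1]
Step 2: Midrank |d_i| (ties get averaged ranks).
ranks: |8|->10.5, |7|->7.5, |7|->7.5, |7|->7.5, |3|->4, |3|->4, |1|->1.5, |8|->10.5, |3|->4, |7|->7.5, |1|->1.5
Step 3: Attach original signs; sum ranks with positive sign and with negative sign.
W+ = 7.5 + 7.5 + 7.5 + 4 + 7.5 + 1.5 = 35.5
W- = 10.5 + 4 + 1.5 + 10.5 + 4 = 30.5
(Check: W+ + W- = 66 should equal n(n+1)/2 = 66.)
Step 4: Test statistic W = min(W+, W-) = 30.5.
Step 5: Ties in |d|, so use the tie-corrected normal approximation.
        E[W] = n(n+1)/4 = 11*12/4 = 33.
        Tie groups: |d|=1 (t=2), |d|=3 (t=3), |d|=7 (t=4), |d|=8 (t=2); sum(t^3 - t) = 96.
        Var[W] = n(n+1)(2n+1)/24 - sum(t^3-t)/48 = 3036/24 - 96/48 = 124.5.
        z = (W - E[W]) / sqrt(Var[W]) = (30.5 - 33) / 11.1580 = -0.2241.
        Two-sided p = 2*Phi(z) = 0.822714.
Step 6: alpha = 0.05. fail to reject H0.

W+ = 35.5, W- = 30.5, W = min = 30.5, p = 0.822714, fail to reject H0.


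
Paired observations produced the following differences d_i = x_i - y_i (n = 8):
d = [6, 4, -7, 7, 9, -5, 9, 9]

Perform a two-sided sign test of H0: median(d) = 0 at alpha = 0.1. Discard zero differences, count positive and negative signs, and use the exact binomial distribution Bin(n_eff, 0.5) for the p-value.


Step 1: Discard zero differences. Original n = 8; n_eff = number of nonzero differences = 8.
Nonzero differences (with sign): +6, +4, -7, +7, +9, -5, +9, +9
Step 2: Count signs: positive = 6, negative = 2.
Step 3: Under H0: P(positive) = 0.5, so the number of positives S ~ Bin(8, 0.5).
Step 4: Two-sided exact p-value = sum of Bin(8,0.5) probabilities at or below the observed probability = 0.289062.
Step 5: alpha = 0.1. fail to reject H0.

n_eff = 8, pos = 6, neg = 2, p = 0.289062, fail to reject H0.


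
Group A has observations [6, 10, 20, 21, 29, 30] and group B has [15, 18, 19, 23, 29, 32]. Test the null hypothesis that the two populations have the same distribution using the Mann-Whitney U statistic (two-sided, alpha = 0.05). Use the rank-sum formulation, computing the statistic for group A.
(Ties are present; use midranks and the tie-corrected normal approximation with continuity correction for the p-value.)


Step 1: Combine and sort all 12 observations; assign midranks.
sorted (value, group): (6,X), (10,X), (15,Y), (18,Y), (19,Y), (20,X), (21,X), (23,Y), (29,X), (29,Y), (30,X), (32,Y)
ranks: 6->1, 10->2, 15->3, 18->4, 19->5, 20->6, 21->7, 23->8, 29->9.5, 29->9.5, 30->11, 32->12
Step 2: Rank sum for X: R1 = 1 + 2 + 6 + 7 + 9.5 + 11 = 36.5.
Step 3: U_X = R1 - n1(n1+1)/2 = 36.5 - 6*7/2 = 36.5 - 21 = 15.5.
       U_Y = n1*n2 - U_X = 36 - 15.5 = 20.5.
Step 4: Ties are present, so use the tie-corrected normal approximation (with continuity correction) for the p-value.
Step 5: p-value = 0.748349; compare to alpha = 0.05. fail to reject H0.

U_X = 15.5, p = 0.748349, fail to reject H0 at alpha = 0.05.


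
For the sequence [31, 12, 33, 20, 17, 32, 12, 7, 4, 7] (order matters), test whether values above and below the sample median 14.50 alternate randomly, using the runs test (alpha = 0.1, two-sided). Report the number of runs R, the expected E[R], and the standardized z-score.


Step 1: Compute median = 14.50; label A = above, B = below.
Labels in order: ABAAAABBBB  (n_A = 5, n_B = 5)
Step 2: Count runs R = 4.
Step 3: Under H0 (random ordering), E[R] = 2*n_A*n_B/(n_A+n_B) + 1 = 2*5*5/10 + 1 = 6.0000.
        Var[R] = 2*n_A*n_B*(2*n_A*n_B - n_A - n_B) / ((n_A+n_B)^2 * (n_A+n_B-1)) = 2000/900 = 2.2222.
        SD[R] = 1.4907.
Step 4: Continuity-corrected z = (R + 0.5 - E[R]) / SD[R] = (4 + 0.5 - 6.0000) / 1.4907 = -1.0062.
Step 5: Two-sided p-value via normal approximation = 2*(1 - Phi(|z|)) = 0.314305.
Step 6: alpha = 0.1. fail to reject H0.

R = 4, z = -1.0062, p = 0.314305, fail to reject H0.


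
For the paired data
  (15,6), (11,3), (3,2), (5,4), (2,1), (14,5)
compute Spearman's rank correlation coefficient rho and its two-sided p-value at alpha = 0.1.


Step 1: Rank x and y separately (midranks; no ties here).
rank(x): 15->6, 11->4, 3->2, 5->3, 2->1, 14->5
rank(y): 6->6, 3->3, 2->2, 4->4, 1->1, 5->5
Step 2: d_i = R_x(i) - R_y(i); compute d_i^2.
  (6-6)^2=0, (4-3)^2=1, (2-2)^2=0, (3-4)^2=1, (1-1)^2=0, (5-5)^2=0
sum(d^2) = 2.
Step 3: rho = 1 - 6*2 / (6*(6^2 - 1)) = 1 - 12/210 = 0.942857.
Step 4: Under H0, t = rho * sqrt((n-2)/(1-rho^2)) = 5.6595 ~ t(4).
Step 5: Two-sided p-value from the t-distribution with 4 df = 0.004805.
Step 6: alpha = 0.1. reject H0.

rho = 0.9429, p = 0.004805, reject H0 at alpha = 0.1.


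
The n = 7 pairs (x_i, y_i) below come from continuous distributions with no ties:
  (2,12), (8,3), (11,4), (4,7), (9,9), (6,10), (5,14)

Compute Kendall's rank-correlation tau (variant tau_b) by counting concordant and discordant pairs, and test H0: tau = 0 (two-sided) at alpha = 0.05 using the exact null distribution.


Step 1: Enumerate the 21 unordered pairs (i,j) with i<j and classify each by sign(x_j-x_i) * sign(y_j-y_i).
  (1,2):dx=+6,dy=-9->D; (1,3):dx=+9,dy=-8->D; (1,4):dx=+2,dy=-5->D; (1,5):dx=+7,dy=-3->D
  (1,6):dx=+4,dy=-2->D; (1,7):dx=+3,dy=+2->C; (2,3):dx=+3,dy=+1->C; (2,4):dx=-4,dy=+4->D
  (2,5):dx=+1,dy=+6->C; (2,6):dx=-2,dy=+7->D; (2,7):dx=-3,dy=+11->D; (3,4):dx=-7,dy=+3->D
  (3,5):dx=-2,dy=+5->D; (3,6):dx=-5,dy=+6->D; (3,7):dx=-6,dy=+10->D; (4,5):dx=+5,dy=+2->C
  (4,6):dx=+2,dy=+3->C; (4,7):dx=+1,dy=+7->C; (5,6):dx=-3,dy=+1->D; (5,7):dx=-4,dy=+5->D
  (6,7):dx=-1,dy=+4->D
Step 2: C = 6, D = 15, total pairs = 21.
Step 3: tau = (C - D)/(n(n-1)/2) = (6 - 15)/21 = -0.428571.
Step 4: Exact two-sided p-value (enumerate n! = 5040 permutations of y under H0): p = 0.238889.
Step 5: alpha = 0.05. fail to reject H0.

tau_b = -0.4286 (C=6, D=15), p = 0.238889, fail to reject H0.


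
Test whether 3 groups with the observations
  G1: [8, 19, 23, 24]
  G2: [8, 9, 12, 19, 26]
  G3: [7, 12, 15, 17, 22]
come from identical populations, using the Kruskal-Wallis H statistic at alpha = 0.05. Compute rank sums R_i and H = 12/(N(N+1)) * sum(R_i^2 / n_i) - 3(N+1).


Step 1: Combine all N = 14 observations and assign midranks.
sorted (value, group, rank): (7,G3,1), (8,G1,2.5), (8,G2,2.5), (9,G2,4), (12,G2,5.5), (12,G3,5.5), (15,G3,7), (17,G3,8), (19,G1,9.5), (19,G2,9.5), (22,G3,11), (23,G1,12), (24,G1,13), (26,G2,14)
Step 2: Sum ranks within each group.
R_1 = 37 (n_1 = 4)
R_2 = 35.5 (n_2 = 5)
R_3 = 32.5 (n_3 = 5)
Step 3: H = 12/(N(N+1)) * sum(R_i^2/n_i) - 3(N+1)
     = 12/(14*15) * (37^2/4 + 35.5^2/5 + 32.5^2/5) - 3*15
     = 0.057143 * 805.55 - 45
     = 1.031429.
Step 4: Ties present; correction factor C = 1 - 18/(14^3 - 14) = 0.993407. Corrected H = 1.031429 / 0.993407 = 1.038274.
Step 5: Under H0, H ~ chi^2(2); p-value = 0.595034.
Step 6: alpha = 0.05. fail to reject H0.

H = 1.0383, df = 2, p = 0.595034, fail to reject H0.


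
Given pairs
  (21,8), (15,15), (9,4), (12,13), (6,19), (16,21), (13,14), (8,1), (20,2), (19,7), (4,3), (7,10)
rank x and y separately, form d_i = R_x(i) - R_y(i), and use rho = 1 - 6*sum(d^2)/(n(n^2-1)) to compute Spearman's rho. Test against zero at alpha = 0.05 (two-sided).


Step 1: Rank x and y separately (midranks; no ties here).
rank(x): 21->12, 15->8, 9->5, 12->6, 6->2, 16->9, 13->7, 8->4, 20->11, 19->10, 4->1, 7->3
rank(y): 8->6, 15->10, 4->4, 13->8, 19->11, 21->12, 14->9, 1->1, 2->2, 7->5, 3->3, 10->7
Step 2: d_i = R_x(i) - R_y(i); compute d_i^2.
  (12-6)^2=36, (8-10)^2=4, (5-4)^2=1, (6-8)^2=4, (2-11)^2=81, (9-12)^2=9, (7-9)^2=4, (4-1)^2=9, (11-2)^2=81, (10-5)^2=25, (1-3)^2=4, (3-7)^2=16
sum(d^2) = 274.
Step 3: rho = 1 - 6*274 / (12*(12^2 - 1)) = 1 - 1644/1716 = 0.041958.
Step 4: Under H0, t = rho * sqrt((n-2)/(1-rho^2)) = 0.1328 ~ t(10).
Step 5: Two-sided p-value from the t-distribution with 10 df = 0.896986.
Step 6: alpha = 0.05. fail to reject H0.

rho = 0.0420, p = 0.896986, fail to reject H0 at alpha = 0.05.


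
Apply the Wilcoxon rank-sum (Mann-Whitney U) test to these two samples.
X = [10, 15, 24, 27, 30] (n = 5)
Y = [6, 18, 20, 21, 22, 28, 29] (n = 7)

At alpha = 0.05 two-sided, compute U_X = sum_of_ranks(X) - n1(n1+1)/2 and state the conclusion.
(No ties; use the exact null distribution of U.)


Step 1: Combine and sort all 12 observations; assign midranks.
sorted (value, group): (6,Y), (10,X), (15,X), (18,Y), (20,Y), (21,Y), (22,Y), (24,X), (27,X), (28,Y), (29,Y), (30,X)
ranks: 6->1, 10->2, 15->3, 18->4, 20->5, 21->6, 22->7, 24->8, 27->9, 28->10, 29->11, 30->12
Step 2: Rank sum for X: R1 = 2 + 3 + 8 + 9 + 12 = 34.
Step 3: U_X = R1 - n1(n1+1)/2 = 34 - 5*6/2 = 34 - 15 = 19.
       U_Y = n1*n2 - U_X = 35 - 19 = 16.
Step 4: No ties, so the exact null distribution of U (based on enumerating the C(12,5) = 792 equally likely rank assignments) gives the two-sided p-value.
Step 5: p-value = 0.876263; compare to alpha = 0.05. fail to reject H0.

U_X = 19, p = 0.876263, fail to reject H0 at alpha = 0.05.


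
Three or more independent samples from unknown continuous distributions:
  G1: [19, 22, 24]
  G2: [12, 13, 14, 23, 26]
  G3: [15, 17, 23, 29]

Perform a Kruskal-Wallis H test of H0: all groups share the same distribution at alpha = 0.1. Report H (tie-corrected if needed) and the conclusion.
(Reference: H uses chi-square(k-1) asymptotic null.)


Step 1: Combine all N = 12 observations and assign midranks.
sorted (value, group, rank): (12,G2,1), (13,G2,2), (14,G2,3), (15,G3,4), (17,G3,5), (19,G1,6), (22,G1,7), (23,G2,8.5), (23,G3,8.5), (24,G1,10), (26,G2,11), (29,G3,12)
Step 2: Sum ranks within each group.
R_1 = 23 (n_1 = 3)
R_2 = 25.5 (n_2 = 5)
R_3 = 29.5 (n_3 = 4)
Step 3: H = 12/(N(N+1)) * sum(R_i^2/n_i) - 3(N+1)
     = 12/(12*13) * (23^2/3 + 25.5^2/5 + 29.5^2/4) - 3*13
     = 0.076923 * 523.946 - 39
     = 1.303526.
Step 4: Ties present; correction factor C = 1 - 6/(12^3 - 12) = 0.996503. Corrected H = 1.303526 / 0.996503 = 1.308099.
Step 5: Under H0, H ~ chi^2(2); p-value = 0.519936.
Step 6: alpha = 0.1. fail to reject H0.

H = 1.3081, df = 2, p = 0.519936, fail to reject H0.


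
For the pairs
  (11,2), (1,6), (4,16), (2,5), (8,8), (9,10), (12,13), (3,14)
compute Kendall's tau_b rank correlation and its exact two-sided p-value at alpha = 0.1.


Step 1: Enumerate the 28 unordered pairs (i,j) with i<j and classify each by sign(x_j-x_i) * sign(y_j-y_i).
  (1,2):dx=-10,dy=+4->D; (1,3):dx=-7,dy=+14->D; (1,4):dx=-9,dy=+3->D; (1,5):dx=-3,dy=+6->D
  (1,6):dx=-2,dy=+8->D; (1,7):dx=+1,dy=+11->C; (1,8):dx=-8,dy=+12->D; (2,3):dx=+3,dy=+10->C
  (2,4):dx=+1,dy=-1->D; (2,5):dx=+7,dy=+2->C; (2,6):dx=+8,dy=+4->C; (2,7):dx=+11,dy=+7->C
  (2,8):dx=+2,dy=+8->C; (3,4):dx=-2,dy=-11->C; (3,5):dx=+4,dy=-8->D; (3,6):dx=+5,dy=-6->D
  (3,7):dx=+8,dy=-3->D; (3,8):dx=-1,dy=-2->C; (4,5):dx=+6,dy=+3->C; (4,6):dx=+7,dy=+5->C
  (4,7):dx=+10,dy=+8->C; (4,8):dx=+1,dy=+9->C; (5,6):dx=+1,dy=+2->C; (5,7):dx=+4,dy=+5->C
  (5,8):dx=-5,dy=+6->D; (6,7):dx=+3,dy=+3->C; (6,8):dx=-6,dy=+4->D; (7,8):dx=-9,dy=+1->D
Step 2: C = 15, D = 13, total pairs = 28.
Step 3: tau = (C - D)/(n(n-1)/2) = (15 - 13)/28 = 0.071429.
Step 4: Exact two-sided p-value (enumerate n! = 40320 permutations of y under H0): p = 0.904861.
Step 5: alpha = 0.1. fail to reject H0.

tau_b = 0.0714 (C=15, D=13), p = 0.904861, fail to reject H0.
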